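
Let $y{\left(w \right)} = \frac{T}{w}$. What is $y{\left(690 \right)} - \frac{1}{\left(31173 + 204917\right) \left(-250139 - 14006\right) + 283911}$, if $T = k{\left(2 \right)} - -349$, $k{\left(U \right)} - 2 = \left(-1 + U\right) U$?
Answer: $\frac{22013683326757}{43029579305910} \approx 0.51159$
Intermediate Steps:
$k{\left(U \right)} = 2 + U \left(-1 + U\right)$ ($k{\left(U \right)} = 2 + \left(-1 + U\right) U = 2 + U \left(-1 + U\right)$)
$T = 353$ ($T = \left(2 + 2^{2} - 2\right) - -349 = \left(2 + 4 - 2\right) + 349 = 4 + 349 = 353$)
$y{\left(w \right)} = \frac{353}{w}$
$y{\left(690 \right)} - \frac{1}{\left(31173 + 204917\right) \left(-250139 - 14006\right) + 283911} = \frac{353}{690} - \frac{1}{\left(31173 + 204917\right) \left(-250139 - 14006\right) + 283911} = 353 \cdot \frac{1}{690} - \frac{1}{236090 \left(-264145\right) + 283911} = \frac{353}{690} - \frac{1}{-62361993050 + 283911} = \frac{353}{690} - \frac{1}{-62361709139} = \frac{353}{690} - - \frac{1}{62361709139} = \frac{353}{690} + \frac{1}{62361709139} = \frac{22013683326757}{43029579305910}$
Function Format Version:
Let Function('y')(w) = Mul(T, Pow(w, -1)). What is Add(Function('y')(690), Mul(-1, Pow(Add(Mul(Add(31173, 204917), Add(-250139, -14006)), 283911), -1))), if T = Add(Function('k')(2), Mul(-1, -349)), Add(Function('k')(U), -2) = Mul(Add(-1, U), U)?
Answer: Rational(22013683326757, 43029579305910) ≈ 0.51159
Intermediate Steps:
Function('k')(U) = Add(2, Mul(U, Add(-1, U))) (Function('k')(U) = Add(2, Mul(Add(-1, U), U)) = Add(2, Mul(U, Add(-1, U))))
T = 353 (T = Add(Add(2, Pow(2, 2), Mul(-1, 2)), Mul(-1, -349)) = Add(Add(2, 4, -2), 349) = Add(4, 349) = 353)
Function('y')(w) = Mul(353, Pow(w, -1))
Add(Function('y')(690), Mul(-1, Pow(Add(Mul(Add(31173, 204917), Add(-250139, -14006)), 283911), -1))) = Add(Mul(353, Pow(690, -1)), Mul(-1, Pow(Add(Mul(Add(31173, 204917), Add(-250139, -14006)), 283911), -1))) = Add(Mul(353, Rational(1, 690)), Mul(-1, Pow(Add(Mul(236090, -264145), 283911), -1))) = Add(Rational(353, 690), Mul(-1, Pow(Add(-62361993050, 283911), -1))) = Add(Rational(353, 690), Mul(-1, Pow(-62361709139, -1))) = Add(Rational(353, 690), Mul(-1, Rational(-1, 62361709139))) = Add(Rational(353, 690), Rational(1, 62361709139)) = Rational(22013683326757, 43029579305910)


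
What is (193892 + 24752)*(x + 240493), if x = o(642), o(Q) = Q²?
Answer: 142699537108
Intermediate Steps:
x = 412164 (x = 642² = 412164)
(193892 + 24752)*(x + 240493) = (193892 + 24752)*(412164 + 240493) = 218644*652657 = 142699537108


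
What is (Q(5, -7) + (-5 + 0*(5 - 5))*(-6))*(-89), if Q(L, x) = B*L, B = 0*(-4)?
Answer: -2670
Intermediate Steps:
B = 0
Q(L, x) = 0 (Q(L, x) = 0*L = 0)
(Q(5, -7) + (-5 + 0*(5 - 5))*(-6))*(-89) = (0 + (-5 + 0*(5 - 5))*(-6))*(-89) = (0 + (-5 + 0*0)*(-6))*(-89) = (0 + (-5 + 0)*(-6))*(-89) = (0 - 5*(-6))*(-89) = (0 + 30)*(-89) = 30*(-89) = -2670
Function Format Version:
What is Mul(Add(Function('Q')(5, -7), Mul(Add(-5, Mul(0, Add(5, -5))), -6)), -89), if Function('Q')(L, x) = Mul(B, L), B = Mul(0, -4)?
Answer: -2670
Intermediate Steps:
B = 0
Function('Q')(L, x) = 0 (Function('Q')(L, x) = Mul(0, L) = 0)
Mul(Add(Function('Q')(5, -7), Mul(Add(-5, Mul(0, Add(5, -5))), -6)), -89) = Mul(Add(0, Mul(Add(-5, Mul(0, Add(5, -5))), -6)), -89) = Mul(Add(0, Mul(Add(-5, Mul(0, 0)), -6)), -89) = Mul(Add(0, Mul(Add(-5, 0), -6)), -89) = Mul(Add(0, Mul(-5, -6)), -89) = Mul(Add(0, 30), -89) = Mul(30, -89) = -2670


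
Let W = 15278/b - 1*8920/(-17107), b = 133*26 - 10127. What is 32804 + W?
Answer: 3742294395466/114086583 ≈ 32802.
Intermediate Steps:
b = -6669 (b = 3458 - 10127 = -6669)
W = -201873266/114086583 (W = 15278/(-6669) - 1*8920/(-17107) = 15278*(-1/6669) - 8920*(-1/17107) = -15278/6669 + 8920/17107 = -201873266/114086583 ≈ -1.7695)
32804 + W = 32804 - 201873266/114086583 = 3742294395466/114086583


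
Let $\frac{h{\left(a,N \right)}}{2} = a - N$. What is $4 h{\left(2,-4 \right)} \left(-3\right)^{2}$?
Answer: $432$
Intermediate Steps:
$h{\left(a,N \right)} = - 2 N + 2 a$ ($h{\left(a,N \right)} = 2 \left(a - N\right) = - 2 N + 2 a$)
$4 h{\left(2,-4 \right)} \left(-3\right)^{2} = 4 \left(\left(-2\right) \left(-4\right) + 2 \cdot 2\right) \left(-3\right)^{2} = 4 \left(8 + 4\right) 9 = 4 \cdot 12 \cdot 9 = 48 \cdot 9 = 432$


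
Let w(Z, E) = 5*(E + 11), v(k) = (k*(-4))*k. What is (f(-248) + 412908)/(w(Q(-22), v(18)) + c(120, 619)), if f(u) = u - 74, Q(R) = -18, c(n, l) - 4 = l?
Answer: -206293/2901 ≈ -71.111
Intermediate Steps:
c(n, l) = 4 + l
v(k) = -4*k² (v(k) = (-4*k)*k = -4*k²)
f(u) = -74 + u
w(Z, E) = 55 + 5*E (w(Z, E) = 5*(11 + E) = 55 + 5*E)
(f(-248) + 412908)/(w(Q(-22), v(18)) + c(120, 619)) = ((-74 - 248) + 412908)/((55 + 5*(-4*18²)) + (4 + 619)) = (-322 + 412908)/((55 + 5*(-4*324)) + 623) = 412586/((55 + 5*(-1296)) + 623) = 412586/((55 - 6480) + 623) = 412586/(-6425 + 623) = 412586/(-5802) = 412586*(-1/5802) = -206293/2901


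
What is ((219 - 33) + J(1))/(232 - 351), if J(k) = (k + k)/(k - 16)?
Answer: -164/105 ≈ -1.5619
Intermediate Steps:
J(k) = 2*k/(-16 + k) (J(k) = (2*k)/(-16 + k) = 2*k/(-16 + k))
((219 - 33) + J(1))/(232 - 351) = ((219 - 33) + 2*1/(-16 + 1))/(232 - 351) = (186 + 2*1/(-15))/(-119) = (186 + 2*1*(-1/15))*(-1/119) = (186 - 2/15)*(-1/119) = (2788/15)*(-1/119) = -164/105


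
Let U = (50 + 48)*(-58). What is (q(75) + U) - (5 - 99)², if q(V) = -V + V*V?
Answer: -8970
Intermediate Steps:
U = -5684 (U = 98*(-58) = -5684)
q(V) = V² - V (q(V) = -V + V² = V² - V)
(q(75) + U) - (5 - 99)² = (75*(-1 + 75) - 5684) - (5 - 99)² = (75*74 - 5684) - 1*(-94)² = (5550 - 5684) - 1*8836 = -134 - 8836 = -8970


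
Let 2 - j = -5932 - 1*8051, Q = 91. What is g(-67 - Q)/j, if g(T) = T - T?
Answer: 0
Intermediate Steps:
g(T) = 0
j = 13985 (j = 2 - (-5932 - 1*8051) = 2 - (-5932 - 8051) = 2 - 1*(-13983) = 2 + 13983 = 13985)
g(-67 - Q)/j = 0/13985 = 0*(1/13985) = 0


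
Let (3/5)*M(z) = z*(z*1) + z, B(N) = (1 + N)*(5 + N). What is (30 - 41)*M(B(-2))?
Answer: -110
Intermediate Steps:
M(z) = 5*z/3 + 5*z²/3 (M(z) = 5*(z*(z*1) + z)/3 = 5*(z*z + z)/3 = 5*(z² + z)/3 = 5*(z + z²)/3 = 5*z/3 + 5*z²/3)
(30 - 41)*M(B(-2)) = (30 - 41)*(5*(5 + (-2)² + 6*(-2))*(1 + (5 + (-2)² + 6*(-2)))/3) = -55*(5 + 4 - 12)*(1 + (5 + 4 - 12))/3 = -55*(-3)*(1 - 3)/3 = -55*(-3)*(-2)/3 = -11*10 = -110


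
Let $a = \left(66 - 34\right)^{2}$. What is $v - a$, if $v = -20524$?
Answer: $-21548$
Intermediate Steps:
$a = 1024$ ($a = 32^{2} = 1024$)
$v - a = -20524 - 1024 = -21548$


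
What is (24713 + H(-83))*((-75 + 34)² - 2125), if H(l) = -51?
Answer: -10949928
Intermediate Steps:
(24713 + H(-83))*((-75 + 34)² - 2125) = (24713 - 51)*((-75 + 34)² - 2125) = 24662*((-41)² - 2125) = 24662*(1681 - 2125) = 24662*(-444) = -10949928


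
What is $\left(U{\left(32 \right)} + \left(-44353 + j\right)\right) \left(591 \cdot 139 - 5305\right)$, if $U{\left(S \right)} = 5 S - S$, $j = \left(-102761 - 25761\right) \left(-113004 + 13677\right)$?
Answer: $980964413079836$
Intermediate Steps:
$j = 12765704694$ ($j = \left(-128522\right) \left(-99327\right) = 12765704694$)
$U{\left(S \right)} = 4 S$
$\left(U{\left(32 \right)} + \left(-44353 + j\right)\right) \left(591 \cdot 139 - 5305\right) = \left(4 \cdot 32 + \left(-44353 + 12765704694\right)\right) \left(591 \cdot 139 - 5305\right) = \left(128 + 12765660341\right) \left(82149 - 5305\right) = 12765660469 \cdot 76844 = 980964413079836$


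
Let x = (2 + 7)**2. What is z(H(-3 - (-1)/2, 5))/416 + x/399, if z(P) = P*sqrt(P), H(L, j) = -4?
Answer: 27/133 - I/52 ≈ 0.20301 - 0.019231*I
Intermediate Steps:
x = 81 (x = 9**2 = 81)
z(P) = P**(3/2)
z(H(-3 - (-1)/2, 5))/416 + x/399 = (-4)**(3/2)/416 + 81/399 = -8*I*(1/416) + 81*(1/399) = -I/52 + 27/133 = 27/133 - I/52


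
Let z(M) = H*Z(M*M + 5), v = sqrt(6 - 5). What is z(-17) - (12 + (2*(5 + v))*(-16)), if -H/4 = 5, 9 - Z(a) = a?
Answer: 5880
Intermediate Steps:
Z(a) = 9 - a
H = -20 (H = -4*5 = -20)
v = 1 (v = sqrt(1) = 1)
z(M) = -80 + 20*M**2 (z(M) = -20*(9 - (M*M + 5)) = -20*(9 - (M**2 + 5)) = -20*(9 - (5 + M**2)) = -20*(9 + (-5 - M**2)) = -20*(4 - M**2) = -80 + 20*M**2)
z(-17) - (12 + (2*(5 + v))*(-16)) = (-80 + 20*(-17)**2) - (12 + (2*(5 + 1))*(-16)) = (-80 + 20*289) - (12 + (2*6)*(-16)) = (-80 + 5780) - (12 + 12*(-16)) = 5700 - (12 - 192) = 5700 - 1*(-180) = 5700 + 180 = 5880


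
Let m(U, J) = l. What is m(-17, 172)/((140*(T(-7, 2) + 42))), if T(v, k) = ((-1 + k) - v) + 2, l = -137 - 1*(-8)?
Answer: -129/7280 ≈ -0.017720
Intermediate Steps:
l = -129 (l = -137 + 8 = -129)
T(v, k) = 1 + k - v (T(v, k) = (-1 + k - v) + 2 = 1 + k - v)
m(U, J) = -129
m(-17, 172)/((140*(T(-7, 2) + 42))) = -129*1/(140*((1 + 2 - 1*(-7)) + 42)) = -129*1/(140*((1 + 2 + 7) + 42)) = -129*1/(140*(10 + 42)) = -129/(140*52) = -129/7280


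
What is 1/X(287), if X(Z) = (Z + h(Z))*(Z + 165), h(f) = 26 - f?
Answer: 1/11752 ≈ 8.5092e-5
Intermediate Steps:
X(Z) = 4290 + 26*Z (X(Z) = (Z + (26 - Z))*(Z + 165) = 26*(165 + Z) = 4290 + 26*Z)
1/X(287) = 1/(4290 + 26*287) = 1/(4290 + 7462) = 1/11752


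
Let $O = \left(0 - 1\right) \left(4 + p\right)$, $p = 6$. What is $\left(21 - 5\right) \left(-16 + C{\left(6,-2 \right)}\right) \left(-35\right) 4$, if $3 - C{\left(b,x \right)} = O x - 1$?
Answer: $71680$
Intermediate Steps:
$O = -10$ ($O = \left(0 - 1\right) \left(4 + 6\right) = \left(-1\right) 10 = -10$)
$C{\left(b,x \right)} = 4 + 10 x$ ($C{\left(b,x \right)} = 3 - \left(- 10 x - 1\right) = 3 - \left(-1 - 10 x\right) = 3 + \left(1 + 10 x\right) = 4 + 10 x$)
$\left(21 - 5\right) \left(-16 + C{\left(6,-2 \right)}\right) \left(-35\right) 4 = \left(21 - 5\right) \left(-16 + \left(4 + 10 \left(-2\right)\right)\right) \left(-35\right) 4 = 16 \left(-16 + \left(4 - 20\right)\right) \left(-35\right) 4 = 16 \left(-16 - 16\right) \left(-35\right) 4 = 16 \left(-32\right) \left(-35\right) 4 = \left(-512\right) \left(-35\right) 4 = 17920 \cdot 4 = 71680$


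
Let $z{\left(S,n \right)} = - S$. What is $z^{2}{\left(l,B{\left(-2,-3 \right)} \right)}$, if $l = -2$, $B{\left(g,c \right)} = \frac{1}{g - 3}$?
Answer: $4$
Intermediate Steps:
$B{\left(g,c \right)} = \frac{1}{-3 + g}$
$z^{2}{\left(l,B{\left(-2,-3 \right)} \right)} = \left(\left(-1\right) \left(-2\right)\right)^{2} = 2^{2} = 4$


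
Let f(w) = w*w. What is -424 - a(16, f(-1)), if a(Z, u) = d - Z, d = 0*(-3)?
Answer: -408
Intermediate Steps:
d = 0
f(w) = w²
a(Z, u) = -Z (a(Z, u) = 0 - Z = -Z)
-424 - a(16, f(-1)) = -424 - (-1)*16 = -424 - 1*(-16) = -424 + 16 = -408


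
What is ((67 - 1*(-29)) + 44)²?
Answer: 19600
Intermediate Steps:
((67 - 1*(-29)) + 44)² = ((67 + 29) + 44)² = (96 + 44)² = 140² = 19600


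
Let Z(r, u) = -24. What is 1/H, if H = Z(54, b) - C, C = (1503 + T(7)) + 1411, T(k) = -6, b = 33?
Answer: -1/2932 ≈ -0.00034106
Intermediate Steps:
C = 2908 (C = (1503 - 6) + 1411 = 1497 + 1411 = 2908)
H = -2932 (H = -24 - 1*2908 = -24 - 2908 = -2932)
1/H = 1/(-2932) = -1/2932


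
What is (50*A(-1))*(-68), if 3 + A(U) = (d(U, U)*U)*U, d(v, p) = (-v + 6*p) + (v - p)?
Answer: 27200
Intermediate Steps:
d(v, p) = 5*p
A(U) = -3 + 5*U**3 (A(U) = -3 + ((5*U)*U)*U = -3 + (5*U**2)*U = -3 + 5*U**3)
(50*A(-1))*(-68) = (50*(-3 + 5*(-1)**3))*(-68) = (50*(-3 + 5*(-1)))*(-68) = (50*(-3 - 5))*(-68) = (50*(-8))*(-68) = -400*(-68) = 27200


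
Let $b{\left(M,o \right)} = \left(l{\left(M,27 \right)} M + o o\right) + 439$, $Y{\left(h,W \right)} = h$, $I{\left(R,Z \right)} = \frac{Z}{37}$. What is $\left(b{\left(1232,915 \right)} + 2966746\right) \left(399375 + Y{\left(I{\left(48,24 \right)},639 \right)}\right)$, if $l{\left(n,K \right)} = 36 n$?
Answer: $\frac{863651732444526}{37} \approx 2.3342 \cdot 10^{13}$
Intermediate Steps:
$I{\left(R,Z \right)} = \frac{Z}{37}$ ($I{\left(R,Z \right)} = Z \frac{1}{37} = \frac{Z}{37}$)
$b{\left(M,o \right)} = 439 + o^{2} + 36 M^{2}$ ($b{\left(M,o \right)} = \left(36 M M + o o\right) + 439 = \left(36 M^{2} + o^{2}\right) + 439 = \left(o^{2} + 36 M^{2}\right) + 439 = 439 + o^{2} + 36 M^{2}$)
$\left(b{\left(1232,915 \right)} + 2966746\right) \left(399375 + Y{\left(I{\left(48,24 \right)},639 \right)}\right) = \left(\left(439 + 915^{2} + 36 \cdot 1232^{2}\right) + 2966746\right) \left(399375 + \frac{1}{37} \cdot 24\right) = \left(\left(439 + 837225 + 36 \cdot 1517824\right) + 2966746\right) \left(399375 + \frac{24}{37}\right) = \left(\left(439 + 837225 + 54641664\right) + 2966746\right) \frac{14776899}{37} = \left(55479328 + 2966746\right) \frac{14776899}{37} = 58446074 \cdot \frac{14776899}{37} = \frac{863651732444526}{37}$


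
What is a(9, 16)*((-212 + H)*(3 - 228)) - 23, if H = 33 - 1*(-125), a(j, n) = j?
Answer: 109327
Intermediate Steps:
H = 158 (H = 33 + 125 = 158)
a(9, 16)*((-212 + H)*(3 - 228)) - 23 = 9*((-212 + 158)*(3 - 228)) - 23 = 9*(-54*(-225)) - 23 = 9*12150 - 23 = 109350 - 23 = 109327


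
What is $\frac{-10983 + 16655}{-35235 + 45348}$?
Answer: $\frac{5672}{10113} \approx 0.56086$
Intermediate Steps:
$\frac{-10983 + 16655}{-35235 + 45348} = \frac{5672}{10113}$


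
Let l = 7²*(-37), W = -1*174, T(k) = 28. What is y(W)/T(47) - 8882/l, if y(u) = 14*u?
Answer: -148849/1813 ≈ -82.101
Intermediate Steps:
W = -174
l = -1813 (l = 49*(-37) = -1813)
y(W)/T(47) - 8882/l = (14*(-174))/28 - 8882/(-1813) = -2436*1/28 - 8882*(-1/1813) = -87 + 8882/1813 = -148849/1813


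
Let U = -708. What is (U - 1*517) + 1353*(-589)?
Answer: -798142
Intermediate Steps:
(U - 1*517) + 1353*(-589) = (-708 - 1*517) + 1353*(-589) = (-708 - 517) - 796917 = -1225 - 796917 = -798142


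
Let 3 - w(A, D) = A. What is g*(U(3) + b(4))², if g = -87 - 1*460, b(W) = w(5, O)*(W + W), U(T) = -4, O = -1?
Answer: -218800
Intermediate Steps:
w(A, D) = 3 - A
b(W) = -4*W (b(W) = (3 - 1*5)*(W + W) = (3 - 5)*(2*W) = -4*W)
g = -547 (g = -87 - 460 = -547)
g*(U(3) + b(4))² = -547*(-4 - 4*4)² = -547*(-4 - 16)² = -547*(-20)² = -547*400 = -218800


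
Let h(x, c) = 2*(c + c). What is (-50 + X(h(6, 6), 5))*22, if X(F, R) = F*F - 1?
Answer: 11550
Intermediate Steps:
h(x, c) = 4*c (h(x, c) = 2*(2*c) = 4*c)
X(F, R) = -1 + F² (X(F, R) = F² - 1 = -1 + F²)
(-50 + X(h(6, 6), 5))*22 = (-50 + (-1 + (4*6)²))*22 = (-50 + (-1 + 24²))*22 = (-50 + (-1 + 576))*22 = (-50 + 575)*22 = 525*22 = 11550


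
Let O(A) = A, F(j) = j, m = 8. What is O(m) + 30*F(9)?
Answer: 278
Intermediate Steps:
O(m) + 30*F(9) = 8 + 30*9 = 8 + 270 = 278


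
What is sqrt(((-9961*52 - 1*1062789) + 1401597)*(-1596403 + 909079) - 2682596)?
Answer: 2*sqrt(30785258635) ≈ 3.5091e+5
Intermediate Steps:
sqrt(((-9961*52 - 1*1062789) + 1401597)*(-1596403 + 909079) - 2682596) = sqrt(((-517972 - 1062789) + 1401597)*(-687324) - 2682596) = sqrt((-1580761 + 1401597)*(-687324) - 2682596) = sqrt(-179164*(-687324) - 2682596) = sqrt(123143717136 - 2682596) = sqrt(123141034540) = 2*sqrt(30785258635)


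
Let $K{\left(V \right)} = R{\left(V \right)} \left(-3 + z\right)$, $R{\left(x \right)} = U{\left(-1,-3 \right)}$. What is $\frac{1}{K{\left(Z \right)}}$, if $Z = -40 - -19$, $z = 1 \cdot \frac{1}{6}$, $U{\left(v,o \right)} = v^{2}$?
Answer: $- \frac{6}{17} \approx -0.35294$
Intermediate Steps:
$z = \frac{1}{6}$ ($z = 1 \cdot \frac{1}{6} = \frac{1}{6} \approx 0.16667$)
$Z = -21$ ($Z = -40 + 19 = -21$)
$R{\left(x \right)} = 1$ ($R{\left(x \right)} = \left(-1\right)^{2} = 1$)
$K{\left(V \right)} = - \frac{17}{6}$ ($K{\left(V \right)} = 1 \left(-3 + \frac{1}{6}\right) = 1 \left(- \frac{17}{6}\right) = - \frac{17}{6}$)
$\frac{1}{K{\left(Z \right)}} = \frac{1}{- \frac{17}{6}} = - \frac{6}{17}$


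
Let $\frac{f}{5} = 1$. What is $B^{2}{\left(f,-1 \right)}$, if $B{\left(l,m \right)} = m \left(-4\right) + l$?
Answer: $81$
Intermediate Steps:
$f = 5$ ($f = 5 \cdot 1 = 5$)
$B{\left(l,m \right)} = l - 4 m$ ($B{\left(l,m \right)} = - 4 m + l = l - 4 m$)
$B^{2}{\left(f,-1 \right)} = \left(5 - -4\right)^{2} = \left(5 + 4\right)^{2} = 9^{2} = 81$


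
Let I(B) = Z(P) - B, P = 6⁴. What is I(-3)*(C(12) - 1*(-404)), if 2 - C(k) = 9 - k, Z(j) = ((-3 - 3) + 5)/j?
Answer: 1589783/1296 ≈ 1226.7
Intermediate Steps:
P = 1296
Z(j) = -1/j (Z(j) = (-6 + 5)/j = -1/j)
C(k) = -7 + k (C(k) = 2 - (9 - k) = 2 + (-9 + k) = -7 + k)
I(B) = -1/1296 - B
I(-3)*(C(12) - 1*(-404)) = (-1/1296 - 1*(-3))*((-7 + 12) - 1*(-404)) = (-1/1296 + 3)*(5 + 404) = (3887/1296)*409 = 1589783/1296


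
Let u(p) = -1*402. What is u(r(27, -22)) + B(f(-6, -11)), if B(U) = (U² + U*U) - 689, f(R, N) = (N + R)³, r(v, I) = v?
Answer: 48274047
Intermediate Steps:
B(U) = -689 + 2*U² (B(U) = (U² + U²) - 689 = 2*U² - 689 = -689 + 2*U²)
u(p) = -402
u(r(27, -22)) + B(f(-6, -11)) = -402 + (-689 + 2*((-11 - 6)³)²) = -402 + (-689 + 2*((-17)³)²) = -402 + (-689 + 2*(-4913)²) = -402 + (-689 + 2*24137569) = -402 + (-689 + 48275138) = -402 + 48274449 = 48274047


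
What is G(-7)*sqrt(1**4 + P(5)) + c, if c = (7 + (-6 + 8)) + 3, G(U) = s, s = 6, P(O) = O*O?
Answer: 12 + 6*sqrt(26) ≈ 42.594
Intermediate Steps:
P(O) = O**2
G(U) = 6
c = 12 (c = (7 + 2) + 3 = 9 + 3 = 12)
G(-7)*sqrt(1**4 + P(5)) + c = 6*sqrt(1**4 + 5**2) + 12 = 6*sqrt(1 + 25) + 12 = 6*sqrt(26) + 12 = 12 + 6*sqrt(26)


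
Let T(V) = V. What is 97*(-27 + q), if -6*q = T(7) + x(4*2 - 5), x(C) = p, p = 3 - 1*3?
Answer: -16393/6 ≈ -2732.2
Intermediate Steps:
p = 0 (p = 3 - 3 = 0)
x(C) = 0
q = -7/6 (q = -(7 + 0)/6 = -⅙*7 = -7/6 ≈ -1.1667)
97*(-27 + q) = 97*(-27 - 7/6) = 97*(-169/6) = -16393/6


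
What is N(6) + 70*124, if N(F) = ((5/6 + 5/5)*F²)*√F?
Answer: 8680 + 66*√6 ≈ 8841.7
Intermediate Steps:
N(F) = 11*F^(5/2)/6 (N(F) = ((5*(⅙) + 5*(⅕))*F²)*√F = ((⅚ + 1)*F²)*√F = (11*F²/6)*√F = 11*F^(5/2)/6)
N(6) + 70*124 = 11*6^(5/2)/6 + 70*124 = 11*(36*√6)/6 + 8680 = 66*√6 + 8680 = 8680 + 66*√6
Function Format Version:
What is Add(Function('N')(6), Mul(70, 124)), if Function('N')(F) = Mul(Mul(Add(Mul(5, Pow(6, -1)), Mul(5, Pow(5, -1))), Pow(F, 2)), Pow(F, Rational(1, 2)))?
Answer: Add(8680, Mul(66, Pow(6, Rational(1, 2)))) ≈ 8841.7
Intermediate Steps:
Function('N')(F) = Mul(Rational(11, 6), Pow(F, Rational(5, 2))) (Function('N')(F) = Mul(Mul(Add(Mul(5, Rational(1, 6)), Mul(5, Rational(1, 5))), Pow(F, 2)), Pow(F, Rational(1, 2))) = Mul(Mul(Add(Rational(5, 6), 1), Pow(F, 2)), Pow(F, Rational(1, 2))) = Mul(Mul(Rational(11, 6), Pow(F, 2)), Pow(F, Rational(1, 2))) = Mul(Rational(11, 6), Pow(F, Rational(5, 2))))
Add(Function('N')(6), Mul(70, 124)) = Add(Mul(Rational(11, 6), Pow(6, Rational(5, 2))), Mul(70, 124)) = Add(Mul(Rational(11, 6), Mul(36, Pow(6, Rational(1, 2)))), 8680) = Add(Mul(66, Pow(6, Rational(1, 2))), 8680) = Add(8680, Mul(66, Pow(6, Rational(1, 2))))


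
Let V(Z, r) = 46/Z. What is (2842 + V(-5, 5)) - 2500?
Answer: 1664/5 ≈ 332.80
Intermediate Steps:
(2842 + V(-5, 5)) - 2500 = (2842 + 46/(-5)) - 2500 = (2842 + 46*(-1/5)) - 2500 = (2842 - 46/5) - 2500 = 14164/5 - 2500 = 1664/5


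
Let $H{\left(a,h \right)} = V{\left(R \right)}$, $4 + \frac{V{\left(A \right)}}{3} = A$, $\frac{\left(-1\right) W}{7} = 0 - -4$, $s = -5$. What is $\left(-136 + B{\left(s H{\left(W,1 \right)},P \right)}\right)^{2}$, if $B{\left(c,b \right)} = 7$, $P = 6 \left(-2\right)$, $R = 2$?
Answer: $16641$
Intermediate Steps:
$W = -28$ ($W = - 7 \left(0 - -4\right) = - 7 \left(0 + 4\right) = \left(-7\right) 4 = -28$)
$V{\left(A \right)} = -12 + 3 A$
$H{\left(a,h \right)} = -6$ ($H{\left(a,h \right)} = -12 + 3 \cdot 2 = -12 + 6 = -6$)
$P = -12$
$\left(-136 + B{\left(s H{\left(W,1 \right)},P \right)}\right)^{2} = \left(-136 + 7\right)^{2} = \left(-129\right)^{2} = 16641$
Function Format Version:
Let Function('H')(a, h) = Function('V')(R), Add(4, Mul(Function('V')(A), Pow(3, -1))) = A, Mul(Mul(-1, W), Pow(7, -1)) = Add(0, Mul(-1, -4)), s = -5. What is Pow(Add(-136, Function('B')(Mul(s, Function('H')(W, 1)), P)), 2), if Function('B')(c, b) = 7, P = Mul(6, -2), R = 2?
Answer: 16641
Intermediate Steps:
W = -28 (W = Mul(-7, Add(0, Mul(-1, -4))) = Mul(-7, Add(0, 4)) = Mul(-7, 4) = -28)
Function('V')(A) = Add(-12, Mul(3, A))
Function('H')(a, h) = -6 (Function('H')(a, h) = Add(-12, Mul(3, 2)) = Add(-12, 6) = -6)
P = -12
Pow(Add(-136, Function('B')(Mul(s, Function('H')(W, 1)), P)), 2) = Pow(Add(-136, 7), 2) = Pow(-129, 2) = 16641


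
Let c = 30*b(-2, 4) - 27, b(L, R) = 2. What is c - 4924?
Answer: -4891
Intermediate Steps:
c = 33 (c = 30*2 - 27 = 60 - 27 = 33)
c - 4924 = 33 - 4924 = -4891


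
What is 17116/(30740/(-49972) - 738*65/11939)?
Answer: -2552918614532/691040425 ≈ -3694.3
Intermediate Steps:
17116/(30740/(-49972) - 738*65/11939) = 17116/(30740*(-1/49972) - 47970*1/11939) = 17116/(-7685/12493 - 47970/11939) = 17116/(-691040425/149153927) = 17116*(-149153927/691040425) = -2552918614532/691040425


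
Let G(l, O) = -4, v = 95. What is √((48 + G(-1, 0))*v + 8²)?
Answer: 2*√1061 ≈ 65.146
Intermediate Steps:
√((48 + G(-1, 0))*v + 8²) = √((48 - 4)*95 + 8²) = √(44*95 + 64) = √(4180 + 64) = √4244 = 2*√1061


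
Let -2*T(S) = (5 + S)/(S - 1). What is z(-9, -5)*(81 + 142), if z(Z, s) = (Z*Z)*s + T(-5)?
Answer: -90315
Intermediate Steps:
T(S) = -(5 + S)/(2*(-1 + S)) (T(S) = -(5 + S)/(2*(S - 1)) = -(5 + S)/(2*(-1 + S)))
z(Z, s) = s*Z² (z(Z, s) = (Z*Z)*s + (-5 - 1*(-5))/(2*(-1 - 5)) = Z²*s + (½)*(-5 + 5)/(-6) = s*Z² + (½)*(-⅙)*0 = s*Z² + 0 = s*Z²)
z(-9, -5)*(81 + 142) = (-5*(-9)²)*(81 + 142) = -5*81*223 = -405*223 = -90315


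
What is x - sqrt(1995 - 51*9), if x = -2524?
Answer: -2524 - 16*sqrt(6) ≈ -2563.2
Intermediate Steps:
x - sqrt(1995 - 51*9) = -2524 - sqrt(1995 - 51*9) = -2524 - sqrt(1995 - 459) = -2524 - sqrt(1536) = -2524 - 16*sqrt(6)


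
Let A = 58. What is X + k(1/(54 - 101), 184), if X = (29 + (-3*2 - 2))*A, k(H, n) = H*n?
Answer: 57062/47 ≈ 1214.1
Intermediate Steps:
X = 1218 (X = (29 + (-3*2 - 2))*58 = (29 + (-6 - 2))*58 = (29 - 8)*58 = 21*58 = 1218)
X + k(1/(54 - 101), 184) = 1218 + 184/(54 - 101) = 1218 + 184/(-47) = 1218 - 1/47*184 = 1218 - 184/47 = 57062/47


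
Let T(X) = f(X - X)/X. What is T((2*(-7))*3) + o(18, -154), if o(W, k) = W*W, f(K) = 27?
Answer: 4527/14 ≈ 323.36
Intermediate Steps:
o(W, k) = W**2
T(X) = 27/X
T((2*(-7))*3) + o(18, -154) = 27/(((2*(-7))*3)) + 18**2 = 27/((-14*3)) + 324 = 27/(-42) + 324 = 27*(-1/42) + 324 = -9/14 + 324 = 4527/14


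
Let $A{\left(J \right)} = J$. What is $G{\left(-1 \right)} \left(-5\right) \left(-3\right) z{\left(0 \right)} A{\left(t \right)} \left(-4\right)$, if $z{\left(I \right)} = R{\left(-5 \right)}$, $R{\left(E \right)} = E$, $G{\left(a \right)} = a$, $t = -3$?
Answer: $900$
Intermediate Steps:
$z{\left(I \right)} = -5$
$G{\left(-1 \right)} \left(-5\right) \left(-3\right) z{\left(0 \right)} A{\left(t \right)} \left(-4\right) = \left(-1\right) \left(-5\right) \left(-3\right) \left(-5\right) \left(\left(-3\right) \left(-4\right)\right) = 5 \left(-3\right) \left(-5\right) 12 = \left(-15\right) \left(-5\right) 12 = 75 \cdot 12 = 900$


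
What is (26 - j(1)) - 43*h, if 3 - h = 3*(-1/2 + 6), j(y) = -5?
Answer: 1223/2 ≈ 611.50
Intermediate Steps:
h = -27/2 (h = 3 - 3*(-1/2 + 6) = 3 - 3*(-1*½ + 6) = 3 - 3*(-½ + 6) = 3 - 3*11/2 = 3 - 1*33/2 = 3 - 33/2 = -27/2 ≈ -13.500)
(26 - j(1)) - 43*h = (26 - 1*(-5)) - 43*(-27/2) = (26 + 5) + 1161/2 = 31 + 1161/2 = 1223/2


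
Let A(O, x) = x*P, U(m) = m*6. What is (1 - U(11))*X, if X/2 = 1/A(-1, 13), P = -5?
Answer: 2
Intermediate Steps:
U(m) = 6*m
A(O, x) = -5*x (A(O, x) = x*(-5) = -5*x)
X = -2/65 (X = 2/((-5*13)) = 2/(-65) = 2*(-1/65) = -2/65 ≈ -0.030769)
(1 - U(11))*X = (1 - 6*11)*(-2/65) = (1 - 1*66)*(-2/65) = (1 - 66)*(-2/65) = -65*(-2/65) = 2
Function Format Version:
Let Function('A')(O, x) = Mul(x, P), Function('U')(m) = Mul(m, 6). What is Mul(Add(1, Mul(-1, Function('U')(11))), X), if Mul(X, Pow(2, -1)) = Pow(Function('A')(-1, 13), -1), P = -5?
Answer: 2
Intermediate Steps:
Function('U')(m) = Mul(6, m)
Function('A')(O, x) = Mul(-5, x) (Function('A')(O, x) = Mul(x, -5) = Mul(-5, x))
X = Rational(-2, 65) (X = Mul(2, Pow(Mul(-5, 13), -1)) = Mul(2, Pow(-65, -1)) = Mul(2, Rational(-1, 65)) = Rational(-2, 65) ≈ -0.030769)
Mul(Add(1, Mul(-1, Function('U')(11))), X) = Mul(Add(1, Mul(-1, Mul(6, 11))), Rational(-2, 65)) = Mul(Add(1, Mul(-1, 66)), Rational(-2, 65)) = Mul(Add(1, -66), Rational(-2, 65)) = Mul(-65, Rational(-2, 65)) = 2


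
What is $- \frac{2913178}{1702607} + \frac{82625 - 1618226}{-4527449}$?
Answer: $- \frac{80723204665}{58843254653} \approx -1.3718$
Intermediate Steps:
$- \frac{2913178}{1702607} + \frac{82625 - 1618226}{-4527449} = \left(-2913178\right) \frac{1}{1702607} + \left(82625 - 1618226\right) \left(- \frac{1}{4527449}\right) = - \frac{22238}{12997} - - \frac{1535601}{4527449} = - \frac{22238}{12997} + \frac{1535601}{4527449} = - \frac{80723204665}{58843254653}$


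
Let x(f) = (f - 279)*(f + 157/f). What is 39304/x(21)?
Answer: -68782/12857 ≈ -5.3498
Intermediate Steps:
x(f) = (-279 + f)*(f + 157/f)
39304/x(21) = 39304/(157 + 21**2 - 43803/21 - 279*21) = 39304/(157 + 441 - 43803*1/21 - 5859) = 39304/(157 + 441 - 14601/7 - 5859) = 39304/(-51428/7) = 39304*(-7/51428) = -68782/12857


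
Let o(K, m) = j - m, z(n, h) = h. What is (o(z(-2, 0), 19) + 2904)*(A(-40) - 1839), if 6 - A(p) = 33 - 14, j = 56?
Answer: -5446732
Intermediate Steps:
A(p) = -13 (A(p) = 6 - (33 - 14) = 6 - 1*19 = 6 - 19 = -13)
o(K, m) = 56 - m
(o(z(-2, 0), 19) + 2904)*(A(-40) - 1839) = ((56 - 1*19) + 2904)*(-13 - 1839) = ((56 - 19) + 2904)*(-1852) = (37 + 2904)*(-1852) = 2941*(-1852) = -5446732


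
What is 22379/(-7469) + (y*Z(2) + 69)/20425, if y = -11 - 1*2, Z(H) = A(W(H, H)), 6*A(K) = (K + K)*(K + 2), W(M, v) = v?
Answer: -195786274/65380425 ≈ -2.9946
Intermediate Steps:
A(K) = K*(2 + K)/3 (A(K) = ((K + K)*(K + 2))/6 = ((2*K)*(2 + K))/6 = (2*K*(2 + K))/6 = K*(2 + K)/3)
Z(H) = H*(2 + H)/3
y = -13 (y = -11 - 2 = -13)
22379/(-7469) + (y*Z(2) + 69)/20425 = 22379/(-7469) + (-13*2*(2 + 2)/3 + 69)/20425 = 22379*(-1/7469) + (-13*2*4/3 + 69)*(1/20425) = -3197/1067 + (-13*8/3 + 69)*(1/20425) = -3197/1067 + (-104/3 + 69)*(1/20425) = -3197/1067 + (103/3)*(1/20425) = -3197/1067 + 103/61275 = -195786274/65380425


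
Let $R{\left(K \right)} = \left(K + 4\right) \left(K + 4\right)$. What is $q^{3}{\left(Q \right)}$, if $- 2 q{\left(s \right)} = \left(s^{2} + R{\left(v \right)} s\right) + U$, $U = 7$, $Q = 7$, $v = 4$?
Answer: $-16003008$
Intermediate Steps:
$R{\left(K \right)} = \left(4 + K\right)^{2}$ ($R{\left(K \right)} = \left(4 + K\right) \left(4 + K\right) = \left(4 + K\right)^{2}$)
$q{\left(s \right)} = - \frac{7}{2} - 32 s - \frac{s^{2}}{2}$ ($q{\left(s \right)} = - \frac{\left(s^{2} + \left(4 + 4\right)^{2} s\right) + 7}{2} = - \frac{\left(s^{2} + 8^{2} s\right) + 7}{2} = - \frac{\left(s^{2} + 64 s\right) + 7}{2} = - \frac{7 + s^{2} + 64 s}{2} = - \frac{7}{2} - 32 s - \frac{s^{2}}{2}$)
$q^{3}{\left(Q \right)} = \left(- \frac{7}{2} - 224 - \frac{7^{2}}{2}\right)^{3} = \left(- \frac{7}{2} - 224 - \frac{49}{2}\right)^{3} = \left(-252\right)^{3} = -16003008$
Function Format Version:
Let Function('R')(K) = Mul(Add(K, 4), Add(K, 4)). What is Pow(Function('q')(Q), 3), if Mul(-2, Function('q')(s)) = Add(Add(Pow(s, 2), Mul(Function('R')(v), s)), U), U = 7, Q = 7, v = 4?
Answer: -16003008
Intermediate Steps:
Function('R')(K) = Pow(Add(4, K), 2) (Function('R')(K) = Mul(Add(4, K), Add(4, K)) = Pow(Add(4, K), 2))
Function('q')(s) = Add(Rational(-7, 2), Mul(-32, s), Mul(Rational(-1, 2), Pow(s, 2))) (Function('q')(s) = Mul(Rational(-1, 2), Add(Add(Pow(s, 2), Mul(Pow(Add(4, 4), 2), s)), 7)) = Mul(Rational(-1, 2), Add(Add(Pow(s, 2), Mul(Pow(8, 2), s)), 7)) = Mul(Rational(-1, 2), Add(Add(Pow(s, 2), Mul(64, s)), 7)) = Mul(Rational(-1, 2), Add(7, Pow(s, 2), Mul(64, s))) = Add(Rational(-7, 2), Mul(-32, s), Mul(Rational(-1, 2), Pow(s, 2))))
Pow(Function('q')(Q), 3) = Pow(Add(Rational(-7, 2), Mul(-32, 7), Mul(Rational(-1, 2), Pow(7, 2))), 3) = Pow(Add(Rational(-7, 2), -224, Mul(Rational(-1, 2), 49)), 3) = Pow(Add(Rational(-7, 2), -224, Rational(-49, 2)), 3) = Pow(-252, 3) = -16003008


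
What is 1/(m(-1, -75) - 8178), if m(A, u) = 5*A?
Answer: -1/8183 ≈ -0.00012220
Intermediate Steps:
1/(m(-1, -75) - 8178) = 1/(5*(-1) - 8178) = 1/(-5 - 8178) = 1/(-8183) = -1/8183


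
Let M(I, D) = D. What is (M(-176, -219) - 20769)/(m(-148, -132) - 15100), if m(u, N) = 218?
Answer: 10494/7441 ≈ 1.4103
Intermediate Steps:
(M(-176, -219) - 20769)/(m(-148, -132) - 15100) = (-219 - 20769)/(218 - 15100) = -20988/(-14882) = -20988*(-1/14882) = 10494/7441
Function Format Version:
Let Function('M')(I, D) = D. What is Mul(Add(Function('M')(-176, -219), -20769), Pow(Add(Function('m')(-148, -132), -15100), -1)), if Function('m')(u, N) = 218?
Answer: Rational(10494, 7441) ≈ 1.4103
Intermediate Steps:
Mul(Add(Function('M')(-176, -219), -20769), Pow(Add(Function('m')(-148, -132), -15100), -1)) = Mul(Add(-219, -20769), Pow(Add(218, -15100), -1)) = Mul(-20988, Pow(-14882, -1)) = Mul(-20988, Rational(-1, 14882)) = Rational(10494, 7441)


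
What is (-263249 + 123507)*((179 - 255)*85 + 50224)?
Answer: -6115668888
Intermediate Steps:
(-263249 + 123507)*((179 - 255)*85 + 50224) = -139742*(-76*85 + 50224) = -139742*(-6460 + 50224) = -139742*43764 = -6115668888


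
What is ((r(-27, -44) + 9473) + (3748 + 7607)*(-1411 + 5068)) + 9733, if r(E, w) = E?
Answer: 41544414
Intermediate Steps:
((r(-27, -44) + 9473) + (3748 + 7607)*(-1411 + 5068)) + 9733 = ((-27 + 9473) + (3748 + 7607)*(-1411 + 5068)) + 9733 = (9446 + 11355*3657) + 9733 = (9446 + 41525235) + 9733 = 41534681 + 9733 = 41544414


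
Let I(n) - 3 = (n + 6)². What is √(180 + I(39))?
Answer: 4*√138 ≈ 46.989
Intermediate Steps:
I(n) = 3 + (6 + n)² (I(n) = 3 + (n + 6)² = 3 + (6 + n)²)
√(180 + I(39)) = √(180 + (3 + (6 + 39)²)) = √(180 + (3 + 45²)) = √(180 + (3 + 2025)) = √(180 + 2028) = √2208 = 4*√138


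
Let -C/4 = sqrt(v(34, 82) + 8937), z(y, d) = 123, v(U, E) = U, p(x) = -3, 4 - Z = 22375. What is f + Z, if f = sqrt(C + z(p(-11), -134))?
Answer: -22371 + sqrt(123 - 4*sqrt(8971)) ≈ -22371.0 + 15.996*I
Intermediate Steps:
Z = -22371 (Z = 4 - 1*22375 = 4 - 22375 = -22371)
C = -4*sqrt(8971) (C = -4*sqrt(34 + 8937) = -4*sqrt(8971) ≈ -378.86)
f = sqrt(123 - 4*sqrt(8971)) (f = sqrt(-4*sqrt(8971) + 123) = sqrt(123 - 4*sqrt(8971)) ≈ 15.996*I)
f + Z = sqrt(123 - 4*sqrt(8971)) - 22371 = -22371 + sqrt(123 - 4*sqrt(8971))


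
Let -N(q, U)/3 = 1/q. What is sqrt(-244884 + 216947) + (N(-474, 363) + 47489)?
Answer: 7503263/158 + I*sqrt(27937) ≈ 47489.0 + 167.14*I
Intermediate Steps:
N(q, U) = -3/q
sqrt(-244884 + 216947) + (N(-474, 363) + 47489) = sqrt(-244884 + 216947) + (-3/(-474) + 47489) = sqrt(-27937) + (-3*(-1/474) + 47489) = I*sqrt(27937) + (1/158 + 47489) = I*sqrt(27937) + 7503263/158 = 7503263/158 + I*sqrt(27937)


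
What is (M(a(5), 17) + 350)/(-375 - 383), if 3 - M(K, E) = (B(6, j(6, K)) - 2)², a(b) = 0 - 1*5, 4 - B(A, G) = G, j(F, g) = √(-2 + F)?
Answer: -353/758 ≈ -0.46570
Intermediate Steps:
B(A, G) = 4 - G
a(b) = -5 (a(b) = 0 - 5 = -5)
M(K, E) = 3 (M(K, E) = 3 - ((4 - √(-2 + 6)) - 2)² = 3 - ((4 - √4) - 2)² = 3 - ((4 - 1*2) - 2)² = 3 - ((4 - 2) - 2)² = 3 - (2 - 2)² = 3 - 1*0² = 3 - 1*0 = 3 + 0 = 3)
(M(a(5), 17) + 350)/(-375 - 383) = (3 + 350)/(-375 - 383) = 353/(-758) = 353*(-1/758) = -353/758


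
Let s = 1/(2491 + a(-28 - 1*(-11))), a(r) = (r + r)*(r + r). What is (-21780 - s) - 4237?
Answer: -94884000/3647 ≈ -26017.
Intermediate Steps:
a(r) = 4*r² (a(r) = (2*r)*(2*r) = 4*r²)
s = 1/3647 (s = 1/(2491 + 4*(-28 - 1*(-11))²) = 1/(2491 + 4*(-28 + 11)²) = 1/(2491 + 4*(-17)²) = 1/(2491 + 4*289) = 1/(2491 + 1156) = 1/3647 ≈ 0.00027420)
(-21780 - s) - 4237 = (-21780 - 1*1/3647) - 4237 = (-21780 - 1/3647) - 4237 = -79431661/3647 - 4237 = -94884000/3647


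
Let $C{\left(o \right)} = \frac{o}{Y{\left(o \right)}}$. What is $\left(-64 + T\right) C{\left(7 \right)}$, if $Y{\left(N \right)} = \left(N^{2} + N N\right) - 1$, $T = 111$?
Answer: $\frac{329}{97} \approx 3.3918$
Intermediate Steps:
$Y{\left(N \right)} = -1 + 2 N^{2}$ ($Y{\left(N \right)} = \left(N^{2} + N^{2}\right) - 1 = 2 N^{2} - 1 = -1 + 2 N^{2}$)
$C{\left(o \right)} = \frac{o}{-1 + 2 o^{2}}$
$\left(-64 + T\right) C{\left(7 \right)} = \left(-64 + 111\right) \frac{7}{-1 + 2 \cdot 7^{2}} = 47 \frac{7}{-1 + 2 \cdot 49} = 47 \frac{7}{-1 + 98} = 47 \cdot \frac{7}{97} = \frac{329}{97}$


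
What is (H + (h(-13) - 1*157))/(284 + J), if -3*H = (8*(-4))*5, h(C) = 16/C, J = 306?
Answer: -4091/23010 ≈ -0.17779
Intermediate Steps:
H = 160/3 (H = -8*(-4)*5/3 = -(-32)*5/3 = -⅓*(-160) = 160/3 ≈ 53.333)
(H + (h(-13) - 1*157))/(284 + J) = (160/3 + (16/(-13) - 1*157))/(284 + 306) = (160/3 + (16*(-1/13) - 157))/590 = (160/3 + (-16/13 - 157))*(1/590) = (160/3 - 2057/13)*(1/590) = -4091/39*1/590 = -4091/23010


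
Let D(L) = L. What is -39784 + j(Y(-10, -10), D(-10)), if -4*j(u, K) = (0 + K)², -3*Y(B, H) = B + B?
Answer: -39809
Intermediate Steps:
Y(B, H) = -2*B/3 (Y(B, H) = -(B + B)/3 = -2*B/3)
j(u, K) = -K²/4 (j(u, K) = -(0 + K)²/4 = -K²/4)
-39784 + j(Y(-10, -10), D(-10)) = -39784 - ¼*(-10)² = -39784 - ¼*100 = -39784 - 25 = -39809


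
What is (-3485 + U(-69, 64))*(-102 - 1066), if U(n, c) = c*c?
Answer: -713648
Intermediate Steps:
U(n, c) = c**2
(-3485 + U(-69, 64))*(-102 - 1066) = (-3485 + 64**2)*(-102 - 1066) = (-3485 + 4096)*(-1168) = 611*(-1168) = -713648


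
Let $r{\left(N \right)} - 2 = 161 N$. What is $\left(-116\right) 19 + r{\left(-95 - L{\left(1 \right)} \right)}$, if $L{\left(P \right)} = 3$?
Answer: $-17980$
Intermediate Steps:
$r{\left(N \right)} = 2 + 161 N$
$\left(-116\right) 19 + r{\left(-95 - L{\left(1 \right)} \right)} = \left(-116\right) 19 + \left(2 + 161 \left(-95 - 3\right)\right) = -2204 + \left(2 + 161 \left(-95 - 3\right)\right) = -2204 + \left(2 + 161 \left(-98\right)\right) = -2204 + \left(2 - 15778\right) = -2204 - 15776 = -17980$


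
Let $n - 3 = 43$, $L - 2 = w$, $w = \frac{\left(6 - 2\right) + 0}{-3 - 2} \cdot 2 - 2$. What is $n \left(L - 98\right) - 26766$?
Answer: $- \frac{156738}{5} \approx -31348.0$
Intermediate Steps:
$w = - \frac{18}{5}$ ($w = \frac{4 + 0}{-5} \cdot 2 - 2 = 4 \left(- \frac{1}{5}\right) 2 - 2 = \left(- \frac{4}{5}\right) 2 - 2 = - \frac{8}{5} - 2 = - \frac{18}{5} \approx -3.6$)
$L = - \frac{8}{5}$ ($L = 2 - \frac{18}{5} = - \frac{8}{5} \approx -1.6$)
$n = 46$ ($n = 3 + 43 = 46$)
$n \left(L - 98\right) - 26766 = 46 \left(- \frac{8}{5} - 98\right) - 26766 = 46 \left(- \frac{498}{5}\right) - 26766 = - \frac{22908}{5} - 26766 = - \frac{156738}{5}$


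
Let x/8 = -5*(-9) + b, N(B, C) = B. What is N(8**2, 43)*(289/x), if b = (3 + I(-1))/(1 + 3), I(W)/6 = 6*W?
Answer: 9248/147 ≈ 62.912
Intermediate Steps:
I(W) = 36*W (I(W) = 6*(6*W) = 36*W)
b = -33/4 (b = (3 + 36*(-1))/(1 + 3) = (3 - 36)/4 = -33*1/4 = -33/4 ≈ -8.2500)
x = 294 (x = 8*(-5*(-9) - 33/4) = 8*(45 - 33/4) = 8*(147/4) = 294)
N(8**2, 43)*(289/x) = 8**2*(289/294) = 64*(289*(1/294)) = 64*(289/294) = 9248/147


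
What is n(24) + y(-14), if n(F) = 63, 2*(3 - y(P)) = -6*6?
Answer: 84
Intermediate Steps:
y(P) = 21 (y(P) = 3 - (-3)*6 = 3 - ½*(-36) = 3 + 18 = 21)
n(24) + y(-14) = 63 + 21 = 84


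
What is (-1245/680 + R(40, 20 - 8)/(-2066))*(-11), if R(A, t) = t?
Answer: 2838363/140488 ≈ 20.204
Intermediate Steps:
(-1245/680 + R(40, 20 - 8)/(-2066))*(-11) = (-1245/680 + (20 - 8)/(-2066))*(-11) = (-1245*1/680 + 12*(-1/2066))*(-11) = (-249/136 - 6/1033)*(-11) = -258033/140488*(-11) = 2838363/140488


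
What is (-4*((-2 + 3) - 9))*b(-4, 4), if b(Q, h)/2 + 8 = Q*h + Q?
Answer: -1792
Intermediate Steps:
b(Q, h) = -16 + 2*Q + 2*Q*h (b(Q, h) = -16 + 2*(Q*h + Q) = -16 + 2*(Q + Q*h) = -16 + (2*Q + 2*Q*h) = -16 + 2*Q + 2*Q*h)
(-4*((-2 + 3) - 9))*b(-4, 4) = (-4*((-2 + 3) - 9))*(-16 + 2*(-4) + 2*(-4)*4) = (-4*(1 - 9))*(-16 - 8 - 32) = -4*(-8)*(-56) = 32*(-56) = -1792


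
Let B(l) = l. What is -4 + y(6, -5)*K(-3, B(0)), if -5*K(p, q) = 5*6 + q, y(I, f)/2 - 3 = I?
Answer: -112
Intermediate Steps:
y(I, f) = 6 + 2*I
K(p, q) = -6 - q/5 (K(p, q) = -(5*6 + q)/5 = -(30 + q)/5 = -6 - q/5)
-4 + y(6, -5)*K(-3, B(0)) = -4 + (6 + 2*6)*(-6 - ⅕*0) = -4 + (6 + 12)*(-6 + 0) = -4 + 18*(-6) = -4 - 108 = -112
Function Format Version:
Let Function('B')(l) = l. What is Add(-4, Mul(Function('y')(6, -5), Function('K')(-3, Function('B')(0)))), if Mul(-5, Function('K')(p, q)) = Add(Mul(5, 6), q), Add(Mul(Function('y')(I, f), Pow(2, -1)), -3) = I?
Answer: -112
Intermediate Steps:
Function('y')(I, f) = Add(6, Mul(2, I))
Function('K')(p, q) = Add(-6, Mul(Rational(-1, 5), q)) (Function('K')(p, q) = Mul(Rational(-1, 5), Add(Mul(5, 6), q)) = Mul(Rational(-1, 5), Add(30, q)) = Add(-6, Mul(Rational(-1, 5), q)))
Add(-4, Mul(Function('y')(6, -5), Function('K')(-3, Function('B')(0)))) = Add(-4, Mul(Add(6, Mul(2, 6)), Add(-6, Mul(Rational(-1, 5), 0)))) = Add(-4, Mul(Add(6, 12), Add(-6, 0))) = Add(-4, Mul(18, -6)) = Add(-4, -108) = -112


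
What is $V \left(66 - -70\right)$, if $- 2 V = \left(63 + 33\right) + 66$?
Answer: $-11016$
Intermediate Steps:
$V = -81$ ($V = - \frac{\left(63 + 33\right) + 66}{2} = - \frac{96 + 66}{2} = \left(- \frac{1}{2}\right) 162 = -81$)
$V \left(66 - -70\right) = - 81 \left(66 - -70\right) = - 81 \left(66 + 70\right) = \left(-81\right) 136 = -11016$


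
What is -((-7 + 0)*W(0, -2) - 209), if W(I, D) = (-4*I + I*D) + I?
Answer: 209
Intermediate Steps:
W(I, D) = -3*I + D*I (W(I, D) = (-4*I + D*I) + I = -3*I + D*I)
-((-7 + 0)*W(0, -2) - 209) = -((-7 + 0)*(0*(-3 - 2)) - 209) = -(-0*(-5) - 209) = -(-7*0 - 209) = -(0 - 209) = -1*(-209) = 209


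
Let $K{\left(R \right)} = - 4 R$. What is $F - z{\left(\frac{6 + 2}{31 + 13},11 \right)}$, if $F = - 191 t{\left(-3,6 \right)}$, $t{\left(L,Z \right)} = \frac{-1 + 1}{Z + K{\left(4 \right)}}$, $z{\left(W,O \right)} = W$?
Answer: $- \frac{2}{11} \approx -0.18182$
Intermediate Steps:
$t{\left(L,Z \right)} = 0$ ($t{\left(L,Z \right)} = \frac{-1 + 1}{Z - 16} = \frac{0}{Z - 16} = \frac{0}{-16 + Z} = 0$)
$F = 0$ ($F = \left(-191\right) 0 = 0$)
$F - z{\left(\frac{6 + 2}{31 + 13},11 \right)} = 0 - \frac{6 + 2}{31 + 13} = 0 - \frac{8}{44} = 0 - 8 \cdot \frac{1}{44} = 0 - \frac{2}{11} = - \frac{2}{11}$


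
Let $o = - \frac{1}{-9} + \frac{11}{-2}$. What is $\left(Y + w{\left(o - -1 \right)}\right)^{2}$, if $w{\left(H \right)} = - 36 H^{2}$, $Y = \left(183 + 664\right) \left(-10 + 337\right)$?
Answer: $\frac{6182582790400}{81} \approx 7.6328 \cdot 10^{10}$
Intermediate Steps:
$o = - \frac{97}{18}$ ($o = \left(-1\right) \left(- \frac{1}{9}\right) + 11 \left(- \frac{1}{2}\right) = \frac{1}{9} - \frac{11}{2} = - \frac{97}{18} \approx -5.3889$)
$Y = 276969$ ($Y = 847 \cdot 327 = 276969$)
$\left(Y + w{\left(o - -1 \right)}\right)^{2} = \left(276969 - 36 \left(- \frac{97}{18} - -1\right)^{2}\right)^{2} = \left(276969 - 36 \left(- \frac{97}{18} + 1\right)^{2}\right)^{2} = \left(276969 - 36 \left(- \frac{79}{18}\right)^{2}\right)^{2} = \left(276969 - \frac{6241}{9}\right)^{2} = \left(\frac{2486480}{9}\right)^{2} = \frac{6182582790400}{81}$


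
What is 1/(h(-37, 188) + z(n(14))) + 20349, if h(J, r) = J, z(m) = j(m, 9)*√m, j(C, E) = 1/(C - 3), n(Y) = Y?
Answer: 3370502138/165635 - 11*√14/165635 ≈ 20349.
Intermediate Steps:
j(C, E) = 1/(-3 + C)
z(m) = √m/(-3 + m)
1/(h(-37, 188) + z(n(14))) + 20349 = 1/(-37 + √14/(-3 + 14)) + 20349 = 1/(-37 + √14/11) + 20349 = 20349 + 1/(-37 + √14/11)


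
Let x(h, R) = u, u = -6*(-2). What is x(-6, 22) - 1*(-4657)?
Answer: 4669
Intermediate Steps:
u = 12
x(h, R) = 12
x(-6, 22) - 1*(-4657) = 12 - 1*(-4657) = 12 + 4657 = 4669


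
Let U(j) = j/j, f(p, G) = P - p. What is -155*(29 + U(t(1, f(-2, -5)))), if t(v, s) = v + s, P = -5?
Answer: -4650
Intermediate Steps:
f(p, G) = -5 - p
t(v, s) = s + v
U(j) = 1
-155*(29 + U(t(1, f(-2, -5)))) = -155*(29 + 1) = -155*30 = -4650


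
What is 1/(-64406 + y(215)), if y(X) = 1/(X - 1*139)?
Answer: -76/4894855 ≈ -1.5527e-5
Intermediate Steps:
y(X) = 1/(-139 + X) (y(X) = 1/(X - 139) = 1/(-139 + X))
1/(-64406 + y(215)) = 1/(-64406 + 1/(-139 + 215)) = 1/(-64406 + 1/76) = 1/(-4894855/76) = -76/4894855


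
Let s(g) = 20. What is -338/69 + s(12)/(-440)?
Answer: -7505/1518 ≈ -4.9440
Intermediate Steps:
-338/69 + s(12)/(-440) = -338/69 + 20/(-440) = -338*1/69 + 20*(-1/440) = -338/69 - 1/22 = -7505/1518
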